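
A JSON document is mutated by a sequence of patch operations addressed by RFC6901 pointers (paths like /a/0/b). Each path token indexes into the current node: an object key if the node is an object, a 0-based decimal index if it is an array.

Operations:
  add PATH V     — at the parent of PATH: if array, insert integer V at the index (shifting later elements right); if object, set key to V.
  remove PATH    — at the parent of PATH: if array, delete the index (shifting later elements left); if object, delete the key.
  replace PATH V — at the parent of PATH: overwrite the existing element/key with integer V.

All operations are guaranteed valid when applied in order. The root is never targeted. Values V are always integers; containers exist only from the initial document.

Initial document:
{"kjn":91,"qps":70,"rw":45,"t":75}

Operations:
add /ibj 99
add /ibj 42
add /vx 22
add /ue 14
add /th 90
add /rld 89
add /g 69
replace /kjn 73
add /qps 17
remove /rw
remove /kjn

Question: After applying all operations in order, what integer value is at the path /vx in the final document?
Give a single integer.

After op 1 (add /ibj 99): {"ibj":99,"kjn":91,"qps":70,"rw":45,"t":75}
After op 2 (add /ibj 42): {"ibj":42,"kjn":91,"qps":70,"rw":45,"t":75}
After op 3 (add /vx 22): {"ibj":42,"kjn":91,"qps":70,"rw":45,"t":75,"vx":22}
After op 4 (add /ue 14): {"ibj":42,"kjn":91,"qps":70,"rw":45,"t":75,"ue":14,"vx":22}
After op 5 (add /th 90): {"ibj":42,"kjn":91,"qps":70,"rw":45,"t":75,"th":90,"ue":14,"vx":22}
After op 6 (add /rld 89): {"ibj":42,"kjn":91,"qps":70,"rld":89,"rw":45,"t":75,"th":90,"ue":14,"vx":22}
After op 7 (add /g 69): {"g":69,"ibj":42,"kjn":91,"qps":70,"rld":89,"rw":45,"t":75,"th":90,"ue":14,"vx":22}
After op 8 (replace /kjn 73): {"g":69,"ibj":42,"kjn":73,"qps":70,"rld":89,"rw":45,"t":75,"th":90,"ue":14,"vx":22}
After op 9 (add /qps 17): {"g":69,"ibj":42,"kjn":73,"qps":17,"rld":89,"rw":45,"t":75,"th":90,"ue":14,"vx":22}
After op 10 (remove /rw): {"g":69,"ibj":42,"kjn":73,"qps":17,"rld":89,"t":75,"th":90,"ue":14,"vx":22}
After op 11 (remove /kjn): {"g":69,"ibj":42,"qps":17,"rld":89,"t":75,"th":90,"ue":14,"vx":22}
Value at /vx: 22

Answer: 22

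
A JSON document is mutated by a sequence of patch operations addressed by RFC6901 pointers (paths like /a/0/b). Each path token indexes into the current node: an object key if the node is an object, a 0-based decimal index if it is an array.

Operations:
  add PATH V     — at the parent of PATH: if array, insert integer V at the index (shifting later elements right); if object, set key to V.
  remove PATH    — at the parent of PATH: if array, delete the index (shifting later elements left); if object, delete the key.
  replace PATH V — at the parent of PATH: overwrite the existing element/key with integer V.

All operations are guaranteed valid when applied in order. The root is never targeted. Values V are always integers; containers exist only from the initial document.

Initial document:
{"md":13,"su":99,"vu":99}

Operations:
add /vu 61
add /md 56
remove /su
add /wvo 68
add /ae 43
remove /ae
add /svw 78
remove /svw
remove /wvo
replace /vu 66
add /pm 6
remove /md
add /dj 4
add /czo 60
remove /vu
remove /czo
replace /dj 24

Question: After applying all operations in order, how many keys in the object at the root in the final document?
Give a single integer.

Answer: 2

Derivation:
After op 1 (add /vu 61): {"md":13,"su":99,"vu":61}
After op 2 (add /md 56): {"md":56,"su":99,"vu":61}
After op 3 (remove /su): {"md":56,"vu":61}
After op 4 (add /wvo 68): {"md":56,"vu":61,"wvo":68}
After op 5 (add /ae 43): {"ae":43,"md":56,"vu":61,"wvo":68}
After op 6 (remove /ae): {"md":56,"vu":61,"wvo":68}
After op 7 (add /svw 78): {"md":56,"svw":78,"vu":61,"wvo":68}
After op 8 (remove /svw): {"md":56,"vu":61,"wvo":68}
After op 9 (remove /wvo): {"md":56,"vu":61}
After op 10 (replace /vu 66): {"md":56,"vu":66}
After op 11 (add /pm 6): {"md":56,"pm":6,"vu":66}
After op 12 (remove /md): {"pm":6,"vu":66}
After op 13 (add /dj 4): {"dj":4,"pm":6,"vu":66}
After op 14 (add /czo 60): {"czo":60,"dj":4,"pm":6,"vu":66}
After op 15 (remove /vu): {"czo":60,"dj":4,"pm":6}
After op 16 (remove /czo): {"dj":4,"pm":6}
After op 17 (replace /dj 24): {"dj":24,"pm":6}
Size at the root: 2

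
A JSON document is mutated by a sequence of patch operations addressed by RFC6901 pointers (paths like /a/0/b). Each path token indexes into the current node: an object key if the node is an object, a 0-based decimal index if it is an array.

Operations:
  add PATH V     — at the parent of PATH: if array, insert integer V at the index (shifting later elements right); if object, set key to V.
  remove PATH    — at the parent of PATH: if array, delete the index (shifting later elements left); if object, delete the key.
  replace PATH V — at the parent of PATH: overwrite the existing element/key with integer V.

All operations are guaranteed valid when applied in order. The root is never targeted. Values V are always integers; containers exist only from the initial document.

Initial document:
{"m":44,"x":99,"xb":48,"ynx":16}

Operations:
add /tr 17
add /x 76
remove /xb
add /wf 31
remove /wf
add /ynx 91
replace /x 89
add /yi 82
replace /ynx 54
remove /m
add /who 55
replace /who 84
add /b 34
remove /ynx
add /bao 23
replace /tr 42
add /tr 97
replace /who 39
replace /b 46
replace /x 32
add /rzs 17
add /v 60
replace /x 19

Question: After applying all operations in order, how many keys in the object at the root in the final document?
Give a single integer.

After op 1 (add /tr 17): {"m":44,"tr":17,"x":99,"xb":48,"ynx":16}
After op 2 (add /x 76): {"m":44,"tr":17,"x":76,"xb":48,"ynx":16}
After op 3 (remove /xb): {"m":44,"tr":17,"x":76,"ynx":16}
After op 4 (add /wf 31): {"m":44,"tr":17,"wf":31,"x":76,"ynx":16}
After op 5 (remove /wf): {"m":44,"tr":17,"x":76,"ynx":16}
After op 6 (add /ynx 91): {"m":44,"tr":17,"x":76,"ynx":91}
After op 7 (replace /x 89): {"m":44,"tr":17,"x":89,"ynx":91}
After op 8 (add /yi 82): {"m":44,"tr":17,"x":89,"yi":82,"ynx":91}
After op 9 (replace /ynx 54): {"m":44,"tr":17,"x":89,"yi":82,"ynx":54}
After op 10 (remove /m): {"tr":17,"x":89,"yi":82,"ynx":54}
After op 11 (add /who 55): {"tr":17,"who":55,"x":89,"yi":82,"ynx":54}
After op 12 (replace /who 84): {"tr":17,"who":84,"x":89,"yi":82,"ynx":54}
After op 13 (add /b 34): {"b":34,"tr":17,"who":84,"x":89,"yi":82,"ynx":54}
After op 14 (remove /ynx): {"b":34,"tr":17,"who":84,"x":89,"yi":82}
After op 15 (add /bao 23): {"b":34,"bao":23,"tr":17,"who":84,"x":89,"yi":82}
After op 16 (replace /tr 42): {"b":34,"bao":23,"tr":42,"who":84,"x":89,"yi":82}
After op 17 (add /tr 97): {"b":34,"bao":23,"tr":97,"who":84,"x":89,"yi":82}
After op 18 (replace /who 39): {"b":34,"bao":23,"tr":97,"who":39,"x":89,"yi":82}
After op 19 (replace /b 46): {"b":46,"bao":23,"tr":97,"who":39,"x":89,"yi":82}
After op 20 (replace /x 32): {"b":46,"bao":23,"tr":97,"who":39,"x":32,"yi":82}
After op 21 (add /rzs 17): {"b":46,"bao":23,"rzs":17,"tr":97,"who":39,"x":32,"yi":82}
After op 22 (add /v 60): {"b":46,"bao":23,"rzs":17,"tr":97,"v":60,"who":39,"x":32,"yi":82}
After op 23 (replace /x 19): {"b":46,"bao":23,"rzs":17,"tr":97,"v":60,"who":39,"x":19,"yi":82}
Size at the root: 8

Answer: 8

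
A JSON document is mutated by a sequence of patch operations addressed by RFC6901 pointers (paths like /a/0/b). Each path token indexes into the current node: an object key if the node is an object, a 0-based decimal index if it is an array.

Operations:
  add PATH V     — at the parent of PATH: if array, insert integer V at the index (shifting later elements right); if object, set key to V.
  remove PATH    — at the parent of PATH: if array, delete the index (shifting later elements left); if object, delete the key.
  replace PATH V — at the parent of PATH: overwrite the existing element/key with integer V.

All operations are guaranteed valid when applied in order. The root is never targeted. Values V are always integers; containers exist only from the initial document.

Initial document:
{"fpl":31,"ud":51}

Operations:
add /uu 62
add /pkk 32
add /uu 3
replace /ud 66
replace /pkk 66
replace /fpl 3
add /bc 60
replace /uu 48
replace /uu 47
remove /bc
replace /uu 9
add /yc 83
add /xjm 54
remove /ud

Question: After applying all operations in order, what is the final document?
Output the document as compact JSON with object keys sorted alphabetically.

Answer: {"fpl":3,"pkk":66,"uu":9,"xjm":54,"yc":83}

Derivation:
After op 1 (add /uu 62): {"fpl":31,"ud":51,"uu":62}
After op 2 (add /pkk 32): {"fpl":31,"pkk":32,"ud":51,"uu":62}
After op 3 (add /uu 3): {"fpl":31,"pkk":32,"ud":51,"uu":3}
After op 4 (replace /ud 66): {"fpl":31,"pkk":32,"ud":66,"uu":3}
After op 5 (replace /pkk 66): {"fpl":31,"pkk":66,"ud":66,"uu":3}
After op 6 (replace /fpl 3): {"fpl":3,"pkk":66,"ud":66,"uu":3}
After op 7 (add /bc 60): {"bc":60,"fpl":3,"pkk":66,"ud":66,"uu":3}
After op 8 (replace /uu 48): {"bc":60,"fpl":3,"pkk":66,"ud":66,"uu":48}
After op 9 (replace /uu 47): {"bc":60,"fpl":3,"pkk":66,"ud":66,"uu":47}
After op 10 (remove /bc): {"fpl":3,"pkk":66,"ud":66,"uu":47}
After op 11 (replace /uu 9): {"fpl":3,"pkk":66,"ud":66,"uu":9}
After op 12 (add /yc 83): {"fpl":3,"pkk":66,"ud":66,"uu":9,"yc":83}
After op 13 (add /xjm 54): {"fpl":3,"pkk":66,"ud":66,"uu":9,"xjm":54,"yc":83}
After op 14 (remove /ud): {"fpl":3,"pkk":66,"uu":9,"xjm":54,"yc":83}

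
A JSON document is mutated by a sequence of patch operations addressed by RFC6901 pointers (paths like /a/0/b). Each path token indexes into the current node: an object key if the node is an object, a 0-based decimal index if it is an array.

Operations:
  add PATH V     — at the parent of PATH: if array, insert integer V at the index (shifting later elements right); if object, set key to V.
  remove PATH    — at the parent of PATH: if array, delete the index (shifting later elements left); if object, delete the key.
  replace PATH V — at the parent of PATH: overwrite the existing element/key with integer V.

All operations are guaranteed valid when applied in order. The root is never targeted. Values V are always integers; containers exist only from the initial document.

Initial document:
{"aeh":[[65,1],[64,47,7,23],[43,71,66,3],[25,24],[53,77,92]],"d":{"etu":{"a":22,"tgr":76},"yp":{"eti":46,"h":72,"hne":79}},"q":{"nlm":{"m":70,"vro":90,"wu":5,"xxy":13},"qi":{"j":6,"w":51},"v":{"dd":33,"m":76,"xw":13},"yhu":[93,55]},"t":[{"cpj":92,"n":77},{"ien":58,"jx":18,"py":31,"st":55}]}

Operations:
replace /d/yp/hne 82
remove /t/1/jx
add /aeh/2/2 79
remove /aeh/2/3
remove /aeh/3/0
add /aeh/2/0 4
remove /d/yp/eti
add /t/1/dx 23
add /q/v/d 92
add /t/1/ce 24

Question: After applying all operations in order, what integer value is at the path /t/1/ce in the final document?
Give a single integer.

Answer: 24

Derivation:
After op 1 (replace /d/yp/hne 82): {"aeh":[[65,1],[64,47,7,23],[43,71,66,3],[25,24],[53,77,92]],"d":{"etu":{"a":22,"tgr":76},"yp":{"eti":46,"h":72,"hne":82}},"q":{"nlm":{"m":70,"vro":90,"wu":5,"xxy":13},"qi":{"j":6,"w":51},"v":{"dd":33,"m":76,"xw":13},"yhu":[93,55]},"t":[{"cpj":92,"n":77},{"ien":58,"jx":18,"py":31,"st":55}]}
After op 2 (remove /t/1/jx): {"aeh":[[65,1],[64,47,7,23],[43,71,66,3],[25,24],[53,77,92]],"d":{"etu":{"a":22,"tgr":76},"yp":{"eti":46,"h":72,"hne":82}},"q":{"nlm":{"m":70,"vro":90,"wu":5,"xxy":13},"qi":{"j":6,"w":51},"v":{"dd":33,"m":76,"xw":13},"yhu":[93,55]},"t":[{"cpj":92,"n":77},{"ien":58,"py":31,"st":55}]}
After op 3 (add /aeh/2/2 79): {"aeh":[[65,1],[64,47,7,23],[43,71,79,66,3],[25,24],[53,77,92]],"d":{"etu":{"a":22,"tgr":76},"yp":{"eti":46,"h":72,"hne":82}},"q":{"nlm":{"m":70,"vro":90,"wu":5,"xxy":13},"qi":{"j":6,"w":51},"v":{"dd":33,"m":76,"xw":13},"yhu":[93,55]},"t":[{"cpj":92,"n":77},{"ien":58,"py":31,"st":55}]}
After op 4 (remove /aeh/2/3): {"aeh":[[65,1],[64,47,7,23],[43,71,79,3],[25,24],[53,77,92]],"d":{"etu":{"a":22,"tgr":76},"yp":{"eti":46,"h":72,"hne":82}},"q":{"nlm":{"m":70,"vro":90,"wu":5,"xxy":13},"qi":{"j":6,"w":51},"v":{"dd":33,"m":76,"xw":13},"yhu":[93,55]},"t":[{"cpj":92,"n":77},{"ien":58,"py":31,"st":55}]}
After op 5 (remove /aeh/3/0): {"aeh":[[65,1],[64,47,7,23],[43,71,79,3],[24],[53,77,92]],"d":{"etu":{"a":22,"tgr":76},"yp":{"eti":46,"h":72,"hne":82}},"q":{"nlm":{"m":70,"vro":90,"wu":5,"xxy":13},"qi":{"j":6,"w":51},"v":{"dd":33,"m":76,"xw":13},"yhu":[93,55]},"t":[{"cpj":92,"n":77},{"ien":58,"py":31,"st":55}]}
After op 6 (add /aeh/2/0 4): {"aeh":[[65,1],[64,47,7,23],[4,43,71,79,3],[24],[53,77,92]],"d":{"etu":{"a":22,"tgr":76},"yp":{"eti":46,"h":72,"hne":82}},"q":{"nlm":{"m":70,"vro":90,"wu":5,"xxy":13},"qi":{"j":6,"w":51},"v":{"dd":33,"m":76,"xw":13},"yhu":[93,55]},"t":[{"cpj":92,"n":77},{"ien":58,"py":31,"st":55}]}
After op 7 (remove /d/yp/eti): {"aeh":[[65,1],[64,47,7,23],[4,43,71,79,3],[24],[53,77,92]],"d":{"etu":{"a":22,"tgr":76},"yp":{"h":72,"hne":82}},"q":{"nlm":{"m":70,"vro":90,"wu":5,"xxy":13},"qi":{"j":6,"w":51},"v":{"dd":33,"m":76,"xw":13},"yhu":[93,55]},"t":[{"cpj":92,"n":77},{"ien":58,"py":31,"st":55}]}
After op 8 (add /t/1/dx 23): {"aeh":[[65,1],[64,47,7,23],[4,43,71,79,3],[24],[53,77,92]],"d":{"etu":{"a":22,"tgr":76},"yp":{"h":72,"hne":82}},"q":{"nlm":{"m":70,"vro":90,"wu":5,"xxy":13},"qi":{"j":6,"w":51},"v":{"dd":33,"m":76,"xw":13},"yhu":[93,55]},"t":[{"cpj":92,"n":77},{"dx":23,"ien":58,"py":31,"st":55}]}
After op 9 (add /q/v/d 92): {"aeh":[[65,1],[64,47,7,23],[4,43,71,79,3],[24],[53,77,92]],"d":{"etu":{"a":22,"tgr":76},"yp":{"h":72,"hne":82}},"q":{"nlm":{"m":70,"vro":90,"wu":5,"xxy":13},"qi":{"j":6,"w":51},"v":{"d":92,"dd":33,"m":76,"xw":13},"yhu":[93,55]},"t":[{"cpj":92,"n":77},{"dx":23,"ien":58,"py":31,"st":55}]}
After op 10 (add /t/1/ce 24): {"aeh":[[65,1],[64,47,7,23],[4,43,71,79,3],[24],[53,77,92]],"d":{"etu":{"a":22,"tgr":76},"yp":{"h":72,"hne":82}},"q":{"nlm":{"m":70,"vro":90,"wu":5,"xxy":13},"qi":{"j":6,"w":51},"v":{"d":92,"dd":33,"m":76,"xw":13},"yhu":[93,55]},"t":[{"cpj":92,"n":77},{"ce":24,"dx":23,"ien":58,"py":31,"st":55}]}
Value at /t/1/ce: 24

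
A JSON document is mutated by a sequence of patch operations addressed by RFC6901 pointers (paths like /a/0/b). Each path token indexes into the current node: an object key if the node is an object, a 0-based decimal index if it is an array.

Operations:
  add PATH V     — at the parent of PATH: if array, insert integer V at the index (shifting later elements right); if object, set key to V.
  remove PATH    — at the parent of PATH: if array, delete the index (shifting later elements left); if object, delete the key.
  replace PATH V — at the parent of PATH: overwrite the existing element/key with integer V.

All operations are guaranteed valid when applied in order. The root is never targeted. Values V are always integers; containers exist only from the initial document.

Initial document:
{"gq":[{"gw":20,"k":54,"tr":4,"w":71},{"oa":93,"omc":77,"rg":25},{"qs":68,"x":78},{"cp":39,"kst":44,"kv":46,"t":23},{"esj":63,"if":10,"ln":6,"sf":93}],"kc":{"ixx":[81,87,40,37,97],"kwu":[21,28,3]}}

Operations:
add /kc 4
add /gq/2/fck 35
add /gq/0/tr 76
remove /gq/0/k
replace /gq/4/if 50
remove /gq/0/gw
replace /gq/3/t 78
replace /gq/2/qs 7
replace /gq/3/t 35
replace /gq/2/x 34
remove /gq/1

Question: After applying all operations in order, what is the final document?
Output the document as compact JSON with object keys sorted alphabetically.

After op 1 (add /kc 4): {"gq":[{"gw":20,"k":54,"tr":4,"w":71},{"oa":93,"omc":77,"rg":25},{"qs":68,"x":78},{"cp":39,"kst":44,"kv":46,"t":23},{"esj":63,"if":10,"ln":6,"sf":93}],"kc":4}
After op 2 (add /gq/2/fck 35): {"gq":[{"gw":20,"k":54,"tr":4,"w":71},{"oa":93,"omc":77,"rg":25},{"fck":35,"qs":68,"x":78},{"cp":39,"kst":44,"kv":46,"t":23},{"esj":63,"if":10,"ln":6,"sf":93}],"kc":4}
After op 3 (add /gq/0/tr 76): {"gq":[{"gw":20,"k":54,"tr":76,"w":71},{"oa":93,"omc":77,"rg":25},{"fck":35,"qs":68,"x":78},{"cp":39,"kst":44,"kv":46,"t":23},{"esj":63,"if":10,"ln":6,"sf":93}],"kc":4}
After op 4 (remove /gq/0/k): {"gq":[{"gw":20,"tr":76,"w":71},{"oa":93,"omc":77,"rg":25},{"fck":35,"qs":68,"x":78},{"cp":39,"kst":44,"kv":46,"t":23},{"esj":63,"if":10,"ln":6,"sf":93}],"kc":4}
After op 5 (replace /gq/4/if 50): {"gq":[{"gw":20,"tr":76,"w":71},{"oa":93,"omc":77,"rg":25},{"fck":35,"qs":68,"x":78},{"cp":39,"kst":44,"kv":46,"t":23},{"esj":63,"if":50,"ln":6,"sf":93}],"kc":4}
After op 6 (remove /gq/0/gw): {"gq":[{"tr":76,"w":71},{"oa":93,"omc":77,"rg":25},{"fck":35,"qs":68,"x":78},{"cp":39,"kst":44,"kv":46,"t":23},{"esj":63,"if":50,"ln":6,"sf":93}],"kc":4}
After op 7 (replace /gq/3/t 78): {"gq":[{"tr":76,"w":71},{"oa":93,"omc":77,"rg":25},{"fck":35,"qs":68,"x":78},{"cp":39,"kst":44,"kv":46,"t":78},{"esj":63,"if":50,"ln":6,"sf":93}],"kc":4}
After op 8 (replace /gq/2/qs 7): {"gq":[{"tr":76,"w":71},{"oa":93,"omc":77,"rg":25},{"fck":35,"qs":7,"x":78},{"cp":39,"kst":44,"kv":46,"t":78},{"esj":63,"if":50,"ln":6,"sf":93}],"kc":4}
After op 9 (replace /gq/3/t 35): {"gq":[{"tr":76,"w":71},{"oa":93,"omc":77,"rg":25},{"fck":35,"qs":7,"x":78},{"cp":39,"kst":44,"kv":46,"t":35},{"esj":63,"if":50,"ln":6,"sf":93}],"kc":4}
After op 10 (replace /gq/2/x 34): {"gq":[{"tr":76,"w":71},{"oa":93,"omc":77,"rg":25},{"fck":35,"qs":7,"x":34},{"cp":39,"kst":44,"kv":46,"t":35},{"esj":63,"if":50,"ln":6,"sf":93}],"kc":4}
After op 11 (remove /gq/1): {"gq":[{"tr":76,"w":71},{"fck":35,"qs":7,"x":34},{"cp":39,"kst":44,"kv":46,"t":35},{"esj":63,"if":50,"ln":6,"sf":93}],"kc":4}

Answer: {"gq":[{"tr":76,"w":71},{"fck":35,"qs":7,"x":34},{"cp":39,"kst":44,"kv":46,"t":35},{"esj":63,"if":50,"ln":6,"sf":93}],"kc":4}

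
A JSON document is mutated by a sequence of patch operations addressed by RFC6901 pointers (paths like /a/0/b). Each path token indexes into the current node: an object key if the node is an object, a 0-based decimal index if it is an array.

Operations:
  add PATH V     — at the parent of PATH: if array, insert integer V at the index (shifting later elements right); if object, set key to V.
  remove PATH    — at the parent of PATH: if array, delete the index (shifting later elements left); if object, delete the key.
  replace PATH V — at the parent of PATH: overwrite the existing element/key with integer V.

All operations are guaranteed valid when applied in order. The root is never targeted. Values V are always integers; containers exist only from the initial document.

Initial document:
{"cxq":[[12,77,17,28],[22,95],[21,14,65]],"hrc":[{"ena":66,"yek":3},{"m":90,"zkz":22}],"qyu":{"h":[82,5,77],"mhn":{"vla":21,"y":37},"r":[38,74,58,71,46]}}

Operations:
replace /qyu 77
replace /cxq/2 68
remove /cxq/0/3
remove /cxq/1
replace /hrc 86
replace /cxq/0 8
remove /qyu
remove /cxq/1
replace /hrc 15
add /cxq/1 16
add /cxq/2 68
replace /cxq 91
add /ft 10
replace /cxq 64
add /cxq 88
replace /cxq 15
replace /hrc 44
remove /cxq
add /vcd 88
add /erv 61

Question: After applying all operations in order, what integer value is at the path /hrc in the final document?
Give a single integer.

After op 1 (replace /qyu 77): {"cxq":[[12,77,17,28],[22,95],[21,14,65]],"hrc":[{"ena":66,"yek":3},{"m":90,"zkz":22}],"qyu":77}
After op 2 (replace /cxq/2 68): {"cxq":[[12,77,17,28],[22,95],68],"hrc":[{"ena":66,"yek":3},{"m":90,"zkz":22}],"qyu":77}
After op 3 (remove /cxq/0/3): {"cxq":[[12,77,17],[22,95],68],"hrc":[{"ena":66,"yek":3},{"m":90,"zkz":22}],"qyu":77}
After op 4 (remove /cxq/1): {"cxq":[[12,77,17],68],"hrc":[{"ena":66,"yek":3},{"m":90,"zkz":22}],"qyu":77}
After op 5 (replace /hrc 86): {"cxq":[[12,77,17],68],"hrc":86,"qyu":77}
After op 6 (replace /cxq/0 8): {"cxq":[8,68],"hrc":86,"qyu":77}
After op 7 (remove /qyu): {"cxq":[8,68],"hrc":86}
After op 8 (remove /cxq/1): {"cxq":[8],"hrc":86}
After op 9 (replace /hrc 15): {"cxq":[8],"hrc":15}
After op 10 (add /cxq/1 16): {"cxq":[8,16],"hrc":15}
After op 11 (add /cxq/2 68): {"cxq":[8,16,68],"hrc":15}
After op 12 (replace /cxq 91): {"cxq":91,"hrc":15}
After op 13 (add /ft 10): {"cxq":91,"ft":10,"hrc":15}
After op 14 (replace /cxq 64): {"cxq":64,"ft":10,"hrc":15}
After op 15 (add /cxq 88): {"cxq":88,"ft":10,"hrc":15}
After op 16 (replace /cxq 15): {"cxq":15,"ft":10,"hrc":15}
After op 17 (replace /hrc 44): {"cxq":15,"ft":10,"hrc":44}
After op 18 (remove /cxq): {"ft":10,"hrc":44}
After op 19 (add /vcd 88): {"ft":10,"hrc":44,"vcd":88}
After op 20 (add /erv 61): {"erv":61,"ft":10,"hrc":44,"vcd":88}
Value at /hrc: 44

Answer: 44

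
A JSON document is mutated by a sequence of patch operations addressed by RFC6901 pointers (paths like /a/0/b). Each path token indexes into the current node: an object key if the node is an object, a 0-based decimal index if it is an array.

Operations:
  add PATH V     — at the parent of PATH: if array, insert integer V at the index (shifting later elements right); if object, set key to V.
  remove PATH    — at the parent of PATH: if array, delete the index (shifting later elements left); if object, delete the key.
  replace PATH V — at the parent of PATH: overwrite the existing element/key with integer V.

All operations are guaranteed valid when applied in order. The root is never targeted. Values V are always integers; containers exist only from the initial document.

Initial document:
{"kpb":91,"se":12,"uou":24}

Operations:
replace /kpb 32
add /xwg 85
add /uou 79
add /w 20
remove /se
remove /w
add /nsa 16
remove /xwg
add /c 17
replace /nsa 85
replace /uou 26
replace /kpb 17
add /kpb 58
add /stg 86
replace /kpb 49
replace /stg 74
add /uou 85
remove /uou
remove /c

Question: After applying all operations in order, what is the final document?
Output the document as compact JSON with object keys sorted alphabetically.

After op 1 (replace /kpb 32): {"kpb":32,"se":12,"uou":24}
After op 2 (add /xwg 85): {"kpb":32,"se":12,"uou":24,"xwg":85}
After op 3 (add /uou 79): {"kpb":32,"se":12,"uou":79,"xwg":85}
After op 4 (add /w 20): {"kpb":32,"se":12,"uou":79,"w":20,"xwg":85}
After op 5 (remove /se): {"kpb":32,"uou":79,"w":20,"xwg":85}
After op 6 (remove /w): {"kpb":32,"uou":79,"xwg":85}
After op 7 (add /nsa 16): {"kpb":32,"nsa":16,"uou":79,"xwg":85}
After op 8 (remove /xwg): {"kpb":32,"nsa":16,"uou":79}
After op 9 (add /c 17): {"c":17,"kpb":32,"nsa":16,"uou":79}
After op 10 (replace /nsa 85): {"c":17,"kpb":32,"nsa":85,"uou":79}
After op 11 (replace /uou 26): {"c":17,"kpb":32,"nsa":85,"uou":26}
After op 12 (replace /kpb 17): {"c":17,"kpb":17,"nsa":85,"uou":26}
After op 13 (add /kpb 58): {"c":17,"kpb":58,"nsa":85,"uou":26}
After op 14 (add /stg 86): {"c":17,"kpb":58,"nsa":85,"stg":86,"uou":26}
After op 15 (replace /kpb 49): {"c":17,"kpb":49,"nsa":85,"stg":86,"uou":26}
After op 16 (replace /stg 74): {"c":17,"kpb":49,"nsa":85,"stg":74,"uou":26}
After op 17 (add /uou 85): {"c":17,"kpb":49,"nsa":85,"stg":74,"uou":85}
After op 18 (remove /uou): {"c":17,"kpb":49,"nsa":85,"stg":74}
After op 19 (remove /c): {"kpb":49,"nsa":85,"stg":74}

Answer: {"kpb":49,"nsa":85,"stg":74}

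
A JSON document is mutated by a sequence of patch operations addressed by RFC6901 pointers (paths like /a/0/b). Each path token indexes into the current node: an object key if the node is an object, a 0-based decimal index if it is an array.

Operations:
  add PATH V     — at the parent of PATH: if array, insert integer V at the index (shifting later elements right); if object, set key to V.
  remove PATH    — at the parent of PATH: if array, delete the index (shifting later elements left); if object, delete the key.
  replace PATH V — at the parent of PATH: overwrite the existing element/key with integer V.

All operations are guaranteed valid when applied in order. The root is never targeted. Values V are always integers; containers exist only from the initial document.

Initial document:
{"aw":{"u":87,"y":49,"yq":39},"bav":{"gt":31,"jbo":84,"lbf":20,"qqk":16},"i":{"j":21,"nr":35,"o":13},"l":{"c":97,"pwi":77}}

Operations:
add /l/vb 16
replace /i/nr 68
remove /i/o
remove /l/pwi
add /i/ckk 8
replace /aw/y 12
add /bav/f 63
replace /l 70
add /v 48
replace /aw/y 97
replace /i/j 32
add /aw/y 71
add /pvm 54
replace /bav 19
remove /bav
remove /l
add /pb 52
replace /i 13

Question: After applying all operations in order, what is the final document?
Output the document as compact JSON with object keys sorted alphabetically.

Answer: {"aw":{"u":87,"y":71,"yq":39},"i":13,"pb":52,"pvm":54,"v":48}

Derivation:
After op 1 (add /l/vb 16): {"aw":{"u":87,"y":49,"yq":39},"bav":{"gt":31,"jbo":84,"lbf":20,"qqk":16},"i":{"j":21,"nr":35,"o":13},"l":{"c":97,"pwi":77,"vb":16}}
After op 2 (replace /i/nr 68): {"aw":{"u":87,"y":49,"yq":39},"bav":{"gt":31,"jbo":84,"lbf":20,"qqk":16},"i":{"j":21,"nr":68,"o":13},"l":{"c":97,"pwi":77,"vb":16}}
After op 3 (remove /i/o): {"aw":{"u":87,"y":49,"yq":39},"bav":{"gt":31,"jbo":84,"lbf":20,"qqk":16},"i":{"j":21,"nr":68},"l":{"c":97,"pwi":77,"vb":16}}
After op 4 (remove /l/pwi): {"aw":{"u":87,"y":49,"yq":39},"bav":{"gt":31,"jbo":84,"lbf":20,"qqk":16},"i":{"j":21,"nr":68},"l":{"c":97,"vb":16}}
After op 5 (add /i/ckk 8): {"aw":{"u":87,"y":49,"yq":39},"bav":{"gt":31,"jbo":84,"lbf":20,"qqk":16},"i":{"ckk":8,"j":21,"nr":68},"l":{"c":97,"vb":16}}
After op 6 (replace /aw/y 12): {"aw":{"u":87,"y":12,"yq":39},"bav":{"gt":31,"jbo":84,"lbf":20,"qqk":16},"i":{"ckk":8,"j":21,"nr":68},"l":{"c":97,"vb":16}}
After op 7 (add /bav/f 63): {"aw":{"u":87,"y":12,"yq":39},"bav":{"f":63,"gt":31,"jbo":84,"lbf":20,"qqk":16},"i":{"ckk":8,"j":21,"nr":68},"l":{"c":97,"vb":16}}
After op 8 (replace /l 70): {"aw":{"u":87,"y":12,"yq":39},"bav":{"f":63,"gt":31,"jbo":84,"lbf":20,"qqk":16},"i":{"ckk":8,"j":21,"nr":68},"l":70}
After op 9 (add /v 48): {"aw":{"u":87,"y":12,"yq":39},"bav":{"f":63,"gt":31,"jbo":84,"lbf":20,"qqk":16},"i":{"ckk":8,"j":21,"nr":68},"l":70,"v":48}
After op 10 (replace /aw/y 97): {"aw":{"u":87,"y":97,"yq":39},"bav":{"f":63,"gt":31,"jbo":84,"lbf":20,"qqk":16},"i":{"ckk":8,"j":21,"nr":68},"l":70,"v":48}
After op 11 (replace /i/j 32): {"aw":{"u":87,"y":97,"yq":39},"bav":{"f":63,"gt":31,"jbo":84,"lbf":20,"qqk":16},"i":{"ckk":8,"j":32,"nr":68},"l":70,"v":48}
After op 12 (add /aw/y 71): {"aw":{"u":87,"y":71,"yq":39},"bav":{"f":63,"gt":31,"jbo":84,"lbf":20,"qqk":16},"i":{"ckk":8,"j":32,"nr":68},"l":70,"v":48}
After op 13 (add /pvm 54): {"aw":{"u":87,"y":71,"yq":39},"bav":{"f":63,"gt":31,"jbo":84,"lbf":20,"qqk":16},"i":{"ckk":8,"j":32,"nr":68},"l":70,"pvm":54,"v":48}
After op 14 (replace /bav 19): {"aw":{"u":87,"y":71,"yq":39},"bav":19,"i":{"ckk":8,"j":32,"nr":68},"l":70,"pvm":54,"v":48}
After op 15 (remove /bav): {"aw":{"u":87,"y":71,"yq":39},"i":{"ckk":8,"j":32,"nr":68},"l":70,"pvm":54,"v":48}
After op 16 (remove /l): {"aw":{"u":87,"y":71,"yq":39},"i":{"ckk":8,"j":32,"nr":68},"pvm":54,"v":48}
After op 17 (add /pb 52): {"aw":{"u":87,"y":71,"yq":39},"i":{"ckk":8,"j":32,"nr":68},"pb":52,"pvm":54,"v":48}
After op 18 (replace /i 13): {"aw":{"u":87,"y":71,"yq":39},"i":13,"pb":52,"pvm":54,"v":48}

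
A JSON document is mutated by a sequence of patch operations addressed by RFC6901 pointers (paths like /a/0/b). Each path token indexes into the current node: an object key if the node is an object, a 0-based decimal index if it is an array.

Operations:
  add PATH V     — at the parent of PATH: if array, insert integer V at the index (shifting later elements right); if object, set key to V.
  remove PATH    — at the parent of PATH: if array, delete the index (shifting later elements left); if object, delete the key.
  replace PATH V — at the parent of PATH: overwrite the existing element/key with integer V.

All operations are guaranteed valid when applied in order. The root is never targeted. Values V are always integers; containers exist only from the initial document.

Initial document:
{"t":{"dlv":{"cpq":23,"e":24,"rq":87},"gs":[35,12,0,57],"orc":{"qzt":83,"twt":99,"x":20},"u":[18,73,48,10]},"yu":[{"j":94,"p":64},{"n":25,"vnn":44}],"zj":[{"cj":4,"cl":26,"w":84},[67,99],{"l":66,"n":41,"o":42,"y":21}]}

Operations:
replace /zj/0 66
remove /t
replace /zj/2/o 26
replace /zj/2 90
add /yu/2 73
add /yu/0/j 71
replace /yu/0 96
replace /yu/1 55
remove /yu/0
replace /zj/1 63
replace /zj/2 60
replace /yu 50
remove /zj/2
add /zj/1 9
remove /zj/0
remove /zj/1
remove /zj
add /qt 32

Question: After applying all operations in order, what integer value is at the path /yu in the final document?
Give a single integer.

After op 1 (replace /zj/0 66): {"t":{"dlv":{"cpq":23,"e":24,"rq":87},"gs":[35,12,0,57],"orc":{"qzt":83,"twt":99,"x":20},"u":[18,73,48,10]},"yu":[{"j":94,"p":64},{"n":25,"vnn":44}],"zj":[66,[67,99],{"l":66,"n":41,"o":42,"y":21}]}
After op 2 (remove /t): {"yu":[{"j":94,"p":64},{"n":25,"vnn":44}],"zj":[66,[67,99],{"l":66,"n":41,"o":42,"y":21}]}
After op 3 (replace /zj/2/o 26): {"yu":[{"j":94,"p":64},{"n":25,"vnn":44}],"zj":[66,[67,99],{"l":66,"n":41,"o":26,"y":21}]}
After op 4 (replace /zj/2 90): {"yu":[{"j":94,"p":64},{"n":25,"vnn":44}],"zj":[66,[67,99],90]}
After op 5 (add /yu/2 73): {"yu":[{"j":94,"p":64},{"n":25,"vnn":44},73],"zj":[66,[67,99],90]}
After op 6 (add /yu/0/j 71): {"yu":[{"j":71,"p":64},{"n":25,"vnn":44},73],"zj":[66,[67,99],90]}
After op 7 (replace /yu/0 96): {"yu":[96,{"n":25,"vnn":44},73],"zj":[66,[67,99],90]}
After op 8 (replace /yu/1 55): {"yu":[96,55,73],"zj":[66,[67,99],90]}
After op 9 (remove /yu/0): {"yu":[55,73],"zj":[66,[67,99],90]}
After op 10 (replace /zj/1 63): {"yu":[55,73],"zj":[66,63,90]}
After op 11 (replace /zj/2 60): {"yu":[55,73],"zj":[66,63,60]}
After op 12 (replace /yu 50): {"yu":50,"zj":[66,63,60]}
After op 13 (remove /zj/2): {"yu":50,"zj":[66,63]}
After op 14 (add /zj/1 9): {"yu":50,"zj":[66,9,63]}
After op 15 (remove /zj/0): {"yu":50,"zj":[9,63]}
After op 16 (remove /zj/1): {"yu":50,"zj":[9]}
After op 17 (remove /zj): {"yu":50}
After op 18 (add /qt 32): {"qt":32,"yu":50}
Value at /yu: 50

Answer: 50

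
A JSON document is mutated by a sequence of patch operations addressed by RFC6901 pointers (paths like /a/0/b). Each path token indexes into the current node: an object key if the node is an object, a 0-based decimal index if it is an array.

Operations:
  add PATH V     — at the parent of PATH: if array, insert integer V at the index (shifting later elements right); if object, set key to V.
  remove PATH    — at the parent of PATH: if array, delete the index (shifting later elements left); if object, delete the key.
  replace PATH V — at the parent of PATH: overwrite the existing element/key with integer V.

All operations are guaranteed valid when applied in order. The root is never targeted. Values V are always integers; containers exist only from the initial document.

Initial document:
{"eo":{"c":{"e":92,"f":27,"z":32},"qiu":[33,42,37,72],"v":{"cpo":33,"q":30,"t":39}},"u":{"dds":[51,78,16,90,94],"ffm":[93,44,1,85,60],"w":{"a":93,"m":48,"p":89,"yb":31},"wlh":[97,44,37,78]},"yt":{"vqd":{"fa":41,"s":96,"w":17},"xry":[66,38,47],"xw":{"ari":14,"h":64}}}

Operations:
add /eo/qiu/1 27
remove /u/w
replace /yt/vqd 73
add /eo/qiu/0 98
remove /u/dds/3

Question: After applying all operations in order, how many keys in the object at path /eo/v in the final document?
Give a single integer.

Answer: 3

Derivation:
After op 1 (add /eo/qiu/1 27): {"eo":{"c":{"e":92,"f":27,"z":32},"qiu":[33,27,42,37,72],"v":{"cpo":33,"q":30,"t":39}},"u":{"dds":[51,78,16,90,94],"ffm":[93,44,1,85,60],"w":{"a":93,"m":48,"p":89,"yb":31},"wlh":[97,44,37,78]},"yt":{"vqd":{"fa":41,"s":96,"w":17},"xry":[66,38,47],"xw":{"ari":14,"h":64}}}
After op 2 (remove /u/w): {"eo":{"c":{"e":92,"f":27,"z":32},"qiu":[33,27,42,37,72],"v":{"cpo":33,"q":30,"t":39}},"u":{"dds":[51,78,16,90,94],"ffm":[93,44,1,85,60],"wlh":[97,44,37,78]},"yt":{"vqd":{"fa":41,"s":96,"w":17},"xry":[66,38,47],"xw":{"ari":14,"h":64}}}
After op 3 (replace /yt/vqd 73): {"eo":{"c":{"e":92,"f":27,"z":32},"qiu":[33,27,42,37,72],"v":{"cpo":33,"q":30,"t":39}},"u":{"dds":[51,78,16,90,94],"ffm":[93,44,1,85,60],"wlh":[97,44,37,78]},"yt":{"vqd":73,"xry":[66,38,47],"xw":{"ari":14,"h":64}}}
After op 4 (add /eo/qiu/0 98): {"eo":{"c":{"e":92,"f":27,"z":32},"qiu":[98,33,27,42,37,72],"v":{"cpo":33,"q":30,"t":39}},"u":{"dds":[51,78,16,90,94],"ffm":[93,44,1,85,60],"wlh":[97,44,37,78]},"yt":{"vqd":73,"xry":[66,38,47],"xw":{"ari":14,"h":64}}}
After op 5 (remove /u/dds/3): {"eo":{"c":{"e":92,"f":27,"z":32},"qiu":[98,33,27,42,37,72],"v":{"cpo":33,"q":30,"t":39}},"u":{"dds":[51,78,16,94],"ffm":[93,44,1,85,60],"wlh":[97,44,37,78]},"yt":{"vqd":73,"xry":[66,38,47],"xw":{"ari":14,"h":64}}}
Size at path /eo/v: 3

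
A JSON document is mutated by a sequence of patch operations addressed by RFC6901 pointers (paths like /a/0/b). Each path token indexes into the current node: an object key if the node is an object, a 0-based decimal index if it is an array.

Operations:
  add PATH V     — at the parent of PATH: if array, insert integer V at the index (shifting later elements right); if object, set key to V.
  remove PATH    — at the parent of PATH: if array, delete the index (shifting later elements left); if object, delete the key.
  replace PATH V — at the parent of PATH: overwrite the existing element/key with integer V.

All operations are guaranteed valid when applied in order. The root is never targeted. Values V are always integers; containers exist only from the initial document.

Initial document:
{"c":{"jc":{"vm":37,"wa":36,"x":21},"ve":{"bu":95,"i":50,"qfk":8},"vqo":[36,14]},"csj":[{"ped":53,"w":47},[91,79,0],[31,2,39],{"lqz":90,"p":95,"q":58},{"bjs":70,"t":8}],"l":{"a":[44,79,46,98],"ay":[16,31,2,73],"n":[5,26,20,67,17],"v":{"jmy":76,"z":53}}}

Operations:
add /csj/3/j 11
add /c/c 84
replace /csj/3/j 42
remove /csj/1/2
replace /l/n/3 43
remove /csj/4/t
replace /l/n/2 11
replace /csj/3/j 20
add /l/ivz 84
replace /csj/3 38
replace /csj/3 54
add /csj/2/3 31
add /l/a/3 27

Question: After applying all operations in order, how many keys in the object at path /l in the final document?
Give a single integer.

Answer: 5

Derivation:
After op 1 (add /csj/3/j 11): {"c":{"jc":{"vm":37,"wa":36,"x":21},"ve":{"bu":95,"i":50,"qfk":8},"vqo":[36,14]},"csj":[{"ped":53,"w":47},[91,79,0],[31,2,39],{"j":11,"lqz":90,"p":95,"q":58},{"bjs":70,"t":8}],"l":{"a":[44,79,46,98],"ay":[16,31,2,73],"n":[5,26,20,67,17],"v":{"jmy":76,"z":53}}}
After op 2 (add /c/c 84): {"c":{"c":84,"jc":{"vm":37,"wa":36,"x":21},"ve":{"bu":95,"i":50,"qfk":8},"vqo":[36,14]},"csj":[{"ped":53,"w":47},[91,79,0],[31,2,39],{"j":11,"lqz":90,"p":95,"q":58},{"bjs":70,"t":8}],"l":{"a":[44,79,46,98],"ay":[16,31,2,73],"n":[5,26,20,67,17],"v":{"jmy":76,"z":53}}}
After op 3 (replace /csj/3/j 42): {"c":{"c":84,"jc":{"vm":37,"wa":36,"x":21},"ve":{"bu":95,"i":50,"qfk":8},"vqo":[36,14]},"csj":[{"ped":53,"w":47},[91,79,0],[31,2,39],{"j":42,"lqz":90,"p":95,"q":58},{"bjs":70,"t":8}],"l":{"a":[44,79,46,98],"ay":[16,31,2,73],"n":[5,26,20,67,17],"v":{"jmy":76,"z":53}}}
After op 4 (remove /csj/1/2): {"c":{"c":84,"jc":{"vm":37,"wa":36,"x":21},"ve":{"bu":95,"i":50,"qfk":8},"vqo":[36,14]},"csj":[{"ped":53,"w":47},[91,79],[31,2,39],{"j":42,"lqz":90,"p":95,"q":58},{"bjs":70,"t":8}],"l":{"a":[44,79,46,98],"ay":[16,31,2,73],"n":[5,26,20,67,17],"v":{"jmy":76,"z":53}}}
After op 5 (replace /l/n/3 43): {"c":{"c":84,"jc":{"vm":37,"wa":36,"x":21},"ve":{"bu":95,"i":50,"qfk":8},"vqo":[36,14]},"csj":[{"ped":53,"w":47},[91,79],[31,2,39],{"j":42,"lqz":90,"p":95,"q":58},{"bjs":70,"t":8}],"l":{"a":[44,79,46,98],"ay":[16,31,2,73],"n":[5,26,20,43,17],"v":{"jmy":76,"z":53}}}
After op 6 (remove /csj/4/t): {"c":{"c":84,"jc":{"vm":37,"wa":36,"x":21},"ve":{"bu":95,"i":50,"qfk":8},"vqo":[36,14]},"csj":[{"ped":53,"w":47},[91,79],[31,2,39],{"j":42,"lqz":90,"p":95,"q":58},{"bjs":70}],"l":{"a":[44,79,46,98],"ay":[16,31,2,73],"n":[5,26,20,43,17],"v":{"jmy":76,"z":53}}}
After op 7 (replace /l/n/2 11): {"c":{"c":84,"jc":{"vm":37,"wa":36,"x":21},"ve":{"bu":95,"i":50,"qfk":8},"vqo":[36,14]},"csj":[{"ped":53,"w":47},[91,79],[31,2,39],{"j":42,"lqz":90,"p":95,"q":58},{"bjs":70}],"l":{"a":[44,79,46,98],"ay":[16,31,2,73],"n":[5,26,11,43,17],"v":{"jmy":76,"z":53}}}
After op 8 (replace /csj/3/j 20): {"c":{"c":84,"jc":{"vm":37,"wa":36,"x":21},"ve":{"bu":95,"i":50,"qfk":8},"vqo":[36,14]},"csj":[{"ped":53,"w":47},[91,79],[31,2,39],{"j":20,"lqz":90,"p":95,"q":58},{"bjs":70}],"l":{"a":[44,79,46,98],"ay":[16,31,2,73],"n":[5,26,11,43,17],"v":{"jmy":76,"z":53}}}
After op 9 (add /l/ivz 84): {"c":{"c":84,"jc":{"vm":37,"wa":36,"x":21},"ve":{"bu":95,"i":50,"qfk":8},"vqo":[36,14]},"csj":[{"ped":53,"w":47},[91,79],[31,2,39],{"j":20,"lqz":90,"p":95,"q":58},{"bjs":70}],"l":{"a":[44,79,46,98],"ay":[16,31,2,73],"ivz":84,"n":[5,26,11,43,17],"v":{"jmy":76,"z":53}}}
After op 10 (replace /csj/3 38): {"c":{"c":84,"jc":{"vm":37,"wa":36,"x":21},"ve":{"bu":95,"i":50,"qfk":8},"vqo":[36,14]},"csj":[{"ped":53,"w":47},[91,79],[31,2,39],38,{"bjs":70}],"l":{"a":[44,79,46,98],"ay":[16,31,2,73],"ivz":84,"n":[5,26,11,43,17],"v":{"jmy":76,"z":53}}}
After op 11 (replace /csj/3 54): {"c":{"c":84,"jc":{"vm":37,"wa":36,"x":21},"ve":{"bu":95,"i":50,"qfk":8},"vqo":[36,14]},"csj":[{"ped":53,"w":47},[91,79],[31,2,39],54,{"bjs":70}],"l":{"a":[44,79,46,98],"ay":[16,31,2,73],"ivz":84,"n":[5,26,11,43,17],"v":{"jmy":76,"z":53}}}
After op 12 (add /csj/2/3 31): {"c":{"c":84,"jc":{"vm":37,"wa":36,"x":21},"ve":{"bu":95,"i":50,"qfk":8},"vqo":[36,14]},"csj":[{"ped":53,"w":47},[91,79],[31,2,39,31],54,{"bjs":70}],"l":{"a":[44,79,46,98],"ay":[16,31,2,73],"ivz":84,"n":[5,26,11,43,17],"v":{"jmy":76,"z":53}}}
After op 13 (add /l/a/3 27): {"c":{"c":84,"jc":{"vm":37,"wa":36,"x":21},"ve":{"bu":95,"i":50,"qfk":8},"vqo":[36,14]},"csj":[{"ped":53,"w":47},[91,79],[31,2,39,31],54,{"bjs":70}],"l":{"a":[44,79,46,27,98],"ay":[16,31,2,73],"ivz":84,"n":[5,26,11,43,17],"v":{"jmy":76,"z":53}}}
Size at path /l: 5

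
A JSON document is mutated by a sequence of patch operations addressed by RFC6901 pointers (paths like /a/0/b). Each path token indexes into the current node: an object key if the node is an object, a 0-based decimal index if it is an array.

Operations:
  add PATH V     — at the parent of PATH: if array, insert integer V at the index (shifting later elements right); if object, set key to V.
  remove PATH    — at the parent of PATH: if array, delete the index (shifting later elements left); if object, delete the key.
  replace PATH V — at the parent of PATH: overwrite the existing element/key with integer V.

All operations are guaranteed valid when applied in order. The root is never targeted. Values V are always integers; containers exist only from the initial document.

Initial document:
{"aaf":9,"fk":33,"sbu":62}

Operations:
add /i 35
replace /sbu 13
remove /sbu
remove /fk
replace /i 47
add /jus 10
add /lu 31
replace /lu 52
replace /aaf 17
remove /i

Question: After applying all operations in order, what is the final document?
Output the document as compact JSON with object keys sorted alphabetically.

Answer: {"aaf":17,"jus":10,"lu":52}

Derivation:
After op 1 (add /i 35): {"aaf":9,"fk":33,"i":35,"sbu":62}
After op 2 (replace /sbu 13): {"aaf":9,"fk":33,"i":35,"sbu":13}
After op 3 (remove /sbu): {"aaf":9,"fk":33,"i":35}
After op 4 (remove /fk): {"aaf":9,"i":35}
After op 5 (replace /i 47): {"aaf":9,"i":47}
After op 6 (add /jus 10): {"aaf":9,"i":47,"jus":10}
After op 7 (add /lu 31): {"aaf":9,"i":47,"jus":10,"lu":31}
After op 8 (replace /lu 52): {"aaf":9,"i":47,"jus":10,"lu":52}
After op 9 (replace /aaf 17): {"aaf":17,"i":47,"jus":10,"lu":52}
After op 10 (remove /i): {"aaf":17,"jus":10,"lu":52}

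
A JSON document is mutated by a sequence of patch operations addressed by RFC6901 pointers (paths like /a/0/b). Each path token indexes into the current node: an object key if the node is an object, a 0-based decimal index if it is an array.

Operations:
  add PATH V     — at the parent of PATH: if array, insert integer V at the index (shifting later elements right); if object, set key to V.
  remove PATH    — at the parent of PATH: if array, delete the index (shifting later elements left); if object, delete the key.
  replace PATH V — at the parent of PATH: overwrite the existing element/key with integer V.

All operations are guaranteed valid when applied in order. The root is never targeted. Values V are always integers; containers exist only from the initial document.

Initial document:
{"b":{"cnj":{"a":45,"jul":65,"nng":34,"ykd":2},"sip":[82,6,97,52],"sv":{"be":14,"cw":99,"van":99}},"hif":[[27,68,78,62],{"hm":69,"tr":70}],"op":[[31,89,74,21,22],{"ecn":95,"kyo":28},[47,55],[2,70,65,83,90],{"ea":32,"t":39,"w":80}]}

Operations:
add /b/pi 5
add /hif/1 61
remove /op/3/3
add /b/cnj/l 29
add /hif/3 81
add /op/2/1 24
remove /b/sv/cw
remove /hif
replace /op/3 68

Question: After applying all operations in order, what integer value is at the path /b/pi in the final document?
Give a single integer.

After op 1 (add /b/pi 5): {"b":{"cnj":{"a":45,"jul":65,"nng":34,"ykd":2},"pi":5,"sip":[82,6,97,52],"sv":{"be":14,"cw":99,"van":99}},"hif":[[27,68,78,62],{"hm":69,"tr":70}],"op":[[31,89,74,21,22],{"ecn":95,"kyo":28},[47,55],[2,70,65,83,90],{"ea":32,"t":39,"w":80}]}
After op 2 (add /hif/1 61): {"b":{"cnj":{"a":45,"jul":65,"nng":34,"ykd":2},"pi":5,"sip":[82,6,97,52],"sv":{"be":14,"cw":99,"van":99}},"hif":[[27,68,78,62],61,{"hm":69,"tr":70}],"op":[[31,89,74,21,22],{"ecn":95,"kyo":28},[47,55],[2,70,65,83,90],{"ea":32,"t":39,"w":80}]}
After op 3 (remove /op/3/3): {"b":{"cnj":{"a":45,"jul":65,"nng":34,"ykd":2},"pi":5,"sip":[82,6,97,52],"sv":{"be":14,"cw":99,"van":99}},"hif":[[27,68,78,62],61,{"hm":69,"tr":70}],"op":[[31,89,74,21,22],{"ecn":95,"kyo":28},[47,55],[2,70,65,90],{"ea":32,"t":39,"w":80}]}
After op 4 (add /b/cnj/l 29): {"b":{"cnj":{"a":45,"jul":65,"l":29,"nng":34,"ykd":2},"pi":5,"sip":[82,6,97,52],"sv":{"be":14,"cw":99,"van":99}},"hif":[[27,68,78,62],61,{"hm":69,"tr":70}],"op":[[31,89,74,21,22],{"ecn":95,"kyo":28},[47,55],[2,70,65,90],{"ea":32,"t":39,"w":80}]}
After op 5 (add /hif/3 81): {"b":{"cnj":{"a":45,"jul":65,"l":29,"nng":34,"ykd":2},"pi":5,"sip":[82,6,97,52],"sv":{"be":14,"cw":99,"van":99}},"hif":[[27,68,78,62],61,{"hm":69,"tr":70},81],"op":[[31,89,74,21,22],{"ecn":95,"kyo":28},[47,55],[2,70,65,90],{"ea":32,"t":39,"w":80}]}
After op 6 (add /op/2/1 24): {"b":{"cnj":{"a":45,"jul":65,"l":29,"nng":34,"ykd":2},"pi":5,"sip":[82,6,97,52],"sv":{"be":14,"cw":99,"van":99}},"hif":[[27,68,78,62],61,{"hm":69,"tr":70},81],"op":[[31,89,74,21,22],{"ecn":95,"kyo":28},[47,24,55],[2,70,65,90],{"ea":32,"t":39,"w":80}]}
After op 7 (remove /b/sv/cw): {"b":{"cnj":{"a":45,"jul":65,"l":29,"nng":34,"ykd":2},"pi":5,"sip":[82,6,97,52],"sv":{"be":14,"van":99}},"hif":[[27,68,78,62],61,{"hm":69,"tr":70},81],"op":[[31,89,74,21,22],{"ecn":95,"kyo":28},[47,24,55],[2,70,65,90],{"ea":32,"t":39,"w":80}]}
After op 8 (remove /hif): {"b":{"cnj":{"a":45,"jul":65,"l":29,"nng":34,"ykd":2},"pi":5,"sip":[82,6,97,52],"sv":{"be":14,"van":99}},"op":[[31,89,74,21,22],{"ecn":95,"kyo":28},[47,24,55],[2,70,65,90],{"ea":32,"t":39,"w":80}]}
After op 9 (replace /op/3 68): {"b":{"cnj":{"a":45,"jul":65,"l":29,"nng":34,"ykd":2},"pi":5,"sip":[82,6,97,52],"sv":{"be":14,"van":99}},"op":[[31,89,74,21,22],{"ecn":95,"kyo":28},[47,24,55],68,{"ea":32,"t":39,"w":80}]}
Value at /b/pi: 5

Answer: 5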